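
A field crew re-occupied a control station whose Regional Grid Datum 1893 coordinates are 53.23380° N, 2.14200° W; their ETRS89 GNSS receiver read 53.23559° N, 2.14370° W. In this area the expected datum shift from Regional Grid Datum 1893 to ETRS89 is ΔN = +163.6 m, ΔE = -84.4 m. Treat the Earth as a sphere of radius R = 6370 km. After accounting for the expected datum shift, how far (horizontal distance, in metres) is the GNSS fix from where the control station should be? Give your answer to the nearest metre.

46 m

Observed coordinate differences: Δφ = +0.00179°, Δλ = -0.00170°.
Converting to metres (1° lat = 111177 m, cos φ = 0.598551): observed ΔN = 199.0 m, observed ΔE = -113.1 m.
Subtracting the expected shift leaves a residual of 199.0 − (163.6) = 35.4 m north and -113.1 − (-84.4) = -28.7 m east.
Residual distance = √(35.4² + (-28.7)²) = 45.6 m.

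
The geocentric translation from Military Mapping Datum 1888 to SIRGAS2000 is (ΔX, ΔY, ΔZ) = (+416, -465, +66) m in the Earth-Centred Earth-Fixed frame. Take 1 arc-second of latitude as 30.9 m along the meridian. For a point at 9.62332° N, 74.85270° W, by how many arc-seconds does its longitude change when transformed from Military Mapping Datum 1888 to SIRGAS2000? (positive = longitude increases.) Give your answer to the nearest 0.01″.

Δλ = 9.19″

sin φ = 0.167170, cos φ = 0.985928, sin λ = -0.965257, cos λ = 0.261301.
East component: ΔE = −sin λ·ΔX + cos λ·ΔY = −(-0.965257)(416) + (0.261301)(-465) = 280.04 m.
1° of latitude spans 3600 × 30.90 = 111240 m; at latitude φ, 1° of longitude spans that × cos φ = 109674.6 m, so Δλ = 280.04 / 109674.6 × 3600 = 9.192″.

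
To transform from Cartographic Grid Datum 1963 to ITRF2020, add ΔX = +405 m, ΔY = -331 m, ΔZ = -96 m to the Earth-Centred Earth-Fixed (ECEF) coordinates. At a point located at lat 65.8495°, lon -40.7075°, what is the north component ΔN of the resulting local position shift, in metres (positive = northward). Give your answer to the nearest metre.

ΔN = -516 m

The local north axis is (−sin φ cos λ, −sin φ sin λ, cos φ), giving ΔN = -280.138 − 196.983 − 39.277 = -516.40 m.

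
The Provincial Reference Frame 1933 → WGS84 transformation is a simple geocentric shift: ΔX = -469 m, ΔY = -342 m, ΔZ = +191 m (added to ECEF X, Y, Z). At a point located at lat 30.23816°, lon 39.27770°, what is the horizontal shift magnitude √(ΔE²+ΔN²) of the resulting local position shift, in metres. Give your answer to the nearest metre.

The local east axis at (φ, λ) is (−sin λ, cos λ, 0), so ΔE = −sin(39.27770°)·(-469) + cos(39.27770°)·(-342) = 32.18 m.
The local north axis is (−sin φ cos λ, −sin φ sin λ, cos φ), giving ΔN = 182.829 + 109.035 + 165.012 = 456.88 m.
Horizontal magnitude = √(ΔE² + ΔN²) = √(32.18² + 456.88²) = 458.01 m.

458 m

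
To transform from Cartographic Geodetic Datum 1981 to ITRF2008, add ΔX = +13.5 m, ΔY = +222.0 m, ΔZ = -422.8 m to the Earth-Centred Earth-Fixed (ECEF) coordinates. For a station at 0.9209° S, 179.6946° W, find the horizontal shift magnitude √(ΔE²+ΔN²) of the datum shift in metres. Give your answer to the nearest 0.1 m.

The local east axis at (φ, λ) is (−sin λ, cos λ, 0), so ΔE = −sin(-179.6946°)·13.5 + cos(-179.6946°)·222.0 = -221.92 m.
The local north axis is (−sin φ cos λ, −sin φ sin λ, cos φ), giving ΔN = -0.217 − 0.019 − 422.745 = -422.98 m.
Horizontal magnitude = √(ΔE² + ΔN²) = √((-221.92)² + (-422.98)²) = 477.67 m.

477.7 m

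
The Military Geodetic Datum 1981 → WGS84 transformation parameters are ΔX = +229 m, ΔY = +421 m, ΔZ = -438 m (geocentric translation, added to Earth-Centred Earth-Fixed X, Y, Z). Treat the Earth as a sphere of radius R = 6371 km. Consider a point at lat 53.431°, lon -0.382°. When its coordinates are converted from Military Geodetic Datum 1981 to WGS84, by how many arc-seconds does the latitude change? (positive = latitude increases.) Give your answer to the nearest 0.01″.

Δφ = -14.33″

sin φ = 0.803140, cos φ = 0.595790, sin λ = -0.006667, cos λ = 0.999978.
North component: ΔN = −sin φ cos λ·ΔX − sin φ sin λ·ΔY + cos φ·ΔZ = −(0.803140)(0.999978)(229) − (0.803140)(-0.006667)(421) + (0.595790)(-438) = -442.62 m.
1° of latitude spans πR/180 = 111195 m, so Δφ = -442.62 / 111195 × 3600 = -14.330″.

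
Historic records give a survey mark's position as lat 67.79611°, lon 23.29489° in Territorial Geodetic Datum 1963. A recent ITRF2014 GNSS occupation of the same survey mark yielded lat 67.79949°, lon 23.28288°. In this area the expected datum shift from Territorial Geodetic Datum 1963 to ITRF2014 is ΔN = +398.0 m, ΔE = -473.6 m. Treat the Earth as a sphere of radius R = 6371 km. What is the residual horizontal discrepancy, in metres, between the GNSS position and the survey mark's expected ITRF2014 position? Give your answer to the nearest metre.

38 m

Observed coordinate differences: Δφ = +0.00338°, Δλ = -0.01201°.
Converting to metres (1° lat = 111195 m, cos φ = 0.377904): observed ΔN = 375.8 m, observed ΔE = -504.7 m.
Subtracting the expected shift leaves a residual of 375.8 − (398.0) = -22.2 m north and -504.7 − (-473.6) = -31.1 m east.
Residual distance = √((-22.2)² + (-31.1)²) = 38.2 m.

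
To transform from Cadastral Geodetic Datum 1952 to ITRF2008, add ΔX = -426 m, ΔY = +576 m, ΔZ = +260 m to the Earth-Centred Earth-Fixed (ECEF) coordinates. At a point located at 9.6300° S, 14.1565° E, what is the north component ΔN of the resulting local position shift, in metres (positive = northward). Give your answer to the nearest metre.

At φ = -9.6300°, λ = 14.1565°: sin φ = -0.167285, cos φ = 0.985909, sin λ = 0.244571, cos λ = 0.969631.
ΔN = −sin φ cos λ·ΔX − sin φ sin λ·ΔY + cos φ·ΔZ = −(-0.167285)(0.969631)(-426) − (-0.167285)(0.244571)(576) + (0.985909)(260) = 210.80 m.

ΔN = 211 m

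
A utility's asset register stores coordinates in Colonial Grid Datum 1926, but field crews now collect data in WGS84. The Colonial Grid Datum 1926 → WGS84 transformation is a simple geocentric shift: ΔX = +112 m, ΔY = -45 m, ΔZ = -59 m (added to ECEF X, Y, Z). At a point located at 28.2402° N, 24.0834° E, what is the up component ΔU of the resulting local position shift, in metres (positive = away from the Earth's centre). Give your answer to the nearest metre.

The local up (radial) axis is (cos φ cos λ, cos φ sin λ, sin φ), giving ΔU = 90.080 − 16.177 − 27.917 = 45.99 m.

ΔU = 46 m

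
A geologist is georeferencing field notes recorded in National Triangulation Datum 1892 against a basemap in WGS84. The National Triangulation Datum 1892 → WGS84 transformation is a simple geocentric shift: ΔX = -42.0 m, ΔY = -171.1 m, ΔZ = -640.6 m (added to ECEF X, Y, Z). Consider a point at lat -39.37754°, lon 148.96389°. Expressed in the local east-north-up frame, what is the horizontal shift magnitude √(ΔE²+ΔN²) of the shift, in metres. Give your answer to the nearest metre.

554 m

The local east axis at (φ, λ) is (−sin λ, cos λ, 0), so ΔE = −sin(148.96389°)·(-42.0) + cos(148.96389°)·(-171.1) = 168.26 m.
The local north axis is (−sin φ cos λ, −sin φ sin λ, cos φ), giving ΔN = 22.831 − 55.966 − 495.172 = -528.31 m.
Horizontal magnitude = √(ΔE² + ΔN²) = √(168.26² + (-528.31)²) = 554.45 m.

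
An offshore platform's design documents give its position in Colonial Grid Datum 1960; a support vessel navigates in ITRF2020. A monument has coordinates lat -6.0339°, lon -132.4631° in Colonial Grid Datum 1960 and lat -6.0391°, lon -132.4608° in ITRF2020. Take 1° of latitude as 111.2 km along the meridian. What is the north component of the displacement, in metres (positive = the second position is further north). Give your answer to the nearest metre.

ΔN = -578 m

Δφ = -6.0391° − -6.0339° = -0.0052°; Δλ = -132.4608° − -132.4631° = +0.0023°.
ΔN = Δφ × 111200 = -578.2 m; ΔE = Δλ × 111200 × cos(-6.0339°) = +0.0023 × 111200 × 0.994460 = 254.3 m.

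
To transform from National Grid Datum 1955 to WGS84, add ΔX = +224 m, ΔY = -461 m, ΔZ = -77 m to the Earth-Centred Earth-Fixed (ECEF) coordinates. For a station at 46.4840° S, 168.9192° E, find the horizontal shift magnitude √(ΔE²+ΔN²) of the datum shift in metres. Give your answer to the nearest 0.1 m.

494.1 m

The local east axis at (φ, λ) is (−sin λ, cos λ, 0), so ΔE = −sin(168.9192°)·224 + cos(168.9192°)·(-461) = 409.35 m.
The local north axis is (−sin φ cos λ, −sin φ sin λ, cos φ), giving ΔN = -159.412 − 64.252 − 53.019 = -276.68 m.
Horizontal magnitude = √(ΔE² + ΔN²) = √(409.35² + (-276.68)²) = 494.09 m.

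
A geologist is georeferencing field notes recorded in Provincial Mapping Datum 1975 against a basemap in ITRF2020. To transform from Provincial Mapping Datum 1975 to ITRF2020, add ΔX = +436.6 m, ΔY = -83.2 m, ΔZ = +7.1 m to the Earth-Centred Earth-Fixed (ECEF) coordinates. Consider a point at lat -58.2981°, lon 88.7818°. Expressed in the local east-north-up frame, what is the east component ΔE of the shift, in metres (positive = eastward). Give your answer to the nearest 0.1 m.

At φ = -58.2981°, λ = 88.7818°: sin φ = -0.850794, cos φ = 0.525500, sin λ = 0.999774, cos λ = 0.021260.
ΔE = −sin λ·ΔX + cos λ·ΔY = −(0.999774)·(436.6) + (0.021260)·(-83.2) = -438.27 m.

ΔE = -438.3 m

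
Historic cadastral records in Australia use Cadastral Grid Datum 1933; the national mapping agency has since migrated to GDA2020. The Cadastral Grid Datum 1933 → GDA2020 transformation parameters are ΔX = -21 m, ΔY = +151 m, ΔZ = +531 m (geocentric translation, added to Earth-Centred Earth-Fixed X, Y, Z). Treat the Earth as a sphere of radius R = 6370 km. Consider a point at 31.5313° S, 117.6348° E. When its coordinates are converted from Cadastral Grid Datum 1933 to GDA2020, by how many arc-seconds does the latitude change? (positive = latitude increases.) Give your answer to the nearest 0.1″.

sin φ = -0.522964, cos φ = 0.852355, sin λ = 0.885922, cos λ = -0.463834.
North component: ΔN = −sin φ cos λ·ΔX − sin φ sin λ·ΔY + cos φ·ΔZ = −(-0.522964)(-0.463834)(-21) − (-0.522964)(0.885922)(151) + (0.852355)(531) = 527.65 m.
1° of latitude spans πR/180 = 111177 m, so Δφ = 527.65 / 111177 × 3600 = 17.086″.

Δφ = 17.1″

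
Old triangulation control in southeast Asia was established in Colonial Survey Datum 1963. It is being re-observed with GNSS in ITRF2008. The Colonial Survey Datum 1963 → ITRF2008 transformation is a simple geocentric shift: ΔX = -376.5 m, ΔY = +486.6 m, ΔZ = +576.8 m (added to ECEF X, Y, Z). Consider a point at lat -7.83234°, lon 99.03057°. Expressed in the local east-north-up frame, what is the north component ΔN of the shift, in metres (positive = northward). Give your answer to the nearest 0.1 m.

ΔN = 645.0 m

At φ = -7.83234°, λ = 99.03057°: sin φ = -0.136275, cos φ = 0.990671, sin λ = 0.987605, cos λ = -0.156961.
ΔN = −sin φ cos λ·ΔX − sin φ sin λ·ΔY + cos φ·ΔZ = −(-0.136275)(-0.156961)(-376.5) − (-0.136275)(0.987605)(486.6) + (0.990671)(576.8) = 644.96 m.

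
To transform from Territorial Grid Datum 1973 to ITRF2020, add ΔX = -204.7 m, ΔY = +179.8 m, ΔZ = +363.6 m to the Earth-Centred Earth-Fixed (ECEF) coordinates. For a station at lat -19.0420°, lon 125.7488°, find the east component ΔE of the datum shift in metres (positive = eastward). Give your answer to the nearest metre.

ΔE = 61 m

At φ = -19.0420°, λ = 125.7488°: sin φ = -0.326261, cos φ = 0.945280, sin λ = 0.811586, cos λ = -0.584233.
ΔE = −sin λ·ΔX + cos λ·ΔY = −(0.811586)·(-204.7) + (-0.584233)·(179.8) = 61.09 m.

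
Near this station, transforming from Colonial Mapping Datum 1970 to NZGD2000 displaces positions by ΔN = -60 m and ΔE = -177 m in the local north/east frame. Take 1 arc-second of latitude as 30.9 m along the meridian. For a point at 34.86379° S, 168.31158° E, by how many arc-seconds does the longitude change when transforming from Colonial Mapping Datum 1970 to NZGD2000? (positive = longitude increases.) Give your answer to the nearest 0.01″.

At latitude -34.86379°, cos φ = 0.820513.
1″ of longitude at this latitude = 30.90 × cos φ = 25.3539 m, so Δλ = -177.0 / 25.3539 = -6.981″.

Δλ = -6.98″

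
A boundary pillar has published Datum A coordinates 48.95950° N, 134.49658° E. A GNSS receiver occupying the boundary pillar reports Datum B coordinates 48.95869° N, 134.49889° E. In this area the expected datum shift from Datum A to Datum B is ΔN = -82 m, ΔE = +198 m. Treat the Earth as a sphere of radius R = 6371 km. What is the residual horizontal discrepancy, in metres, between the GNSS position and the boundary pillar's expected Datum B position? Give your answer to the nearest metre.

30 m

Observed coordinate differences: Δφ = -0.00081°, Δλ = +0.00231°.
Converting to metres (1° lat = 111195 m, cos φ = 0.656592): observed ΔN = -90.1 m, observed ΔE = 168.7 m.
Subtracting the expected shift leaves a residual of -90.1 − (-82) = -8.1 m north and 168.7 − (198) = -29.3 m east.
Residual distance = √((-8.1)² + (-29.3)²) = 30.4 m.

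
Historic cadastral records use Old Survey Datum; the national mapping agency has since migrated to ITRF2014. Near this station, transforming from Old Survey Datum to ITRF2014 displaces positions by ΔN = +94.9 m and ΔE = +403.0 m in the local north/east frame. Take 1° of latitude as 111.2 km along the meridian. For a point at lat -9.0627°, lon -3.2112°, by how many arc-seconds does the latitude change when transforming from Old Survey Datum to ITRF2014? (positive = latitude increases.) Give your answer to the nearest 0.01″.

Δφ = 3.07″

1° of latitude = 111.2 km, so Δφ = 94.9 / 111200 = 0.0008534° = 3.072″.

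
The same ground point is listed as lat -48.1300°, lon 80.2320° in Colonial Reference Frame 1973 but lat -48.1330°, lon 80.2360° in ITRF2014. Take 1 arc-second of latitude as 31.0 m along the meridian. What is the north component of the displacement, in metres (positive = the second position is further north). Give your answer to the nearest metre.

ΔN = -335 m

Δφ = -48.1330° − -48.1300° = -0.0030°; Δλ = 80.2360° − 80.2320° = +0.0040°.
1° of latitude = 3600 × 31.00 = 111600 m.
ΔN = Δφ × 111600 = -334.8 m; ΔE = Δλ × 111600 × cos(-48.1300°) = +0.0040 × 111600 × 0.667443 = 297.9 m.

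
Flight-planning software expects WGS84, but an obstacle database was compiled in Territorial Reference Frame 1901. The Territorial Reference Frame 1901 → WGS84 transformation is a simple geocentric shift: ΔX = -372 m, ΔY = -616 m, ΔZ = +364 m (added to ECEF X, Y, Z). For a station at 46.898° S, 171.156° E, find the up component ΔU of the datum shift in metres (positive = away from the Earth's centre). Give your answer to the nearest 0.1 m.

The local up (radial) axis is (cos φ cos λ, cos φ sin λ, sin φ), giving ΔU = 251.165 − 64.713 − 265.770 = -79.32 m.

ΔU = -79.3 m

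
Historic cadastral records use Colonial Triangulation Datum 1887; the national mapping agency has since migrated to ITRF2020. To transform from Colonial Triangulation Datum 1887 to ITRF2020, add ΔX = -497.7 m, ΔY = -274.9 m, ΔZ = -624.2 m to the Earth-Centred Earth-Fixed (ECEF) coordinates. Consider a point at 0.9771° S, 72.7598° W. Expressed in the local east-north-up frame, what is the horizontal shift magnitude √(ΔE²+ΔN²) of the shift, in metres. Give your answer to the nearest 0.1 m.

At φ = -0.9771°, λ = -72.7598°: sin φ = -0.017053, cos φ = 0.999855, sin λ = -0.955071, cos λ = 0.296378.
ΔE = −sin λ·ΔX + cos λ·ΔY = −(-0.955071)·(-497.7) + (0.296378)·(-274.9) = -556.81 m.
ΔN = −sin φ cos λ·ΔX − sin φ sin λ·ΔY + cos φ·ΔZ = −(-0.017053)(0.296378)(-497.7) − (-0.017053)(-0.955071)(-274.9) + (0.999855)(-624.2) = -622.15 m.
Horizontal magnitude = √(ΔE² + ΔN²) = √((-556.81)² + (-622.15)²) = 834.93 m.

834.9 m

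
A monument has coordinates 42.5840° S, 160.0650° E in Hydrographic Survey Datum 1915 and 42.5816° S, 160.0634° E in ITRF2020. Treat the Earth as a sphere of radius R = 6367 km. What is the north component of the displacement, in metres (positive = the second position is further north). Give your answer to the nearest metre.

ΔN = 267 m

Δφ = -42.5816° − -42.5840° = +0.0024°; Δλ = 160.0634° − 160.0650° = -0.0016°.
1° along a meridian = πR/180 = 111125 m.
ΔN = Δφ × 111125 = 266.7 m; ΔE = Δλ × 111125 × cos(-42.5840°) = -0.0016 × 111125 × 0.736286 = -130.9 m.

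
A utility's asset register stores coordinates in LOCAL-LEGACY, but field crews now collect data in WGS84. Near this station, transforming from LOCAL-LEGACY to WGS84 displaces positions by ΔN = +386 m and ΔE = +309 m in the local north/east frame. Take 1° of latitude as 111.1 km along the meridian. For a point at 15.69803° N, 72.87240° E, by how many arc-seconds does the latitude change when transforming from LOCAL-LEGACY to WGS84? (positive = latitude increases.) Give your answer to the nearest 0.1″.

Δφ = 12.5″

1° of latitude = 111.1 km, so Δφ = 386.0 / 111100 = 0.0034743° = 12.508″.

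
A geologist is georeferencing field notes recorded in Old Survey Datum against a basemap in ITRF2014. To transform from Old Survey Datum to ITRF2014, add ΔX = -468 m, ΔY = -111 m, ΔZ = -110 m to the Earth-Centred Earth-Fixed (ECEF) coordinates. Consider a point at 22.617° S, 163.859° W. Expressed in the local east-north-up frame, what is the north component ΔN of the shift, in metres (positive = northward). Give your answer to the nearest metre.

The local north axis is (−sin φ cos λ, −sin φ sin λ, cos φ), giving ΔN = 172.884 + 11.867 − 101.541 = 83.21 m.

ΔN = 83 m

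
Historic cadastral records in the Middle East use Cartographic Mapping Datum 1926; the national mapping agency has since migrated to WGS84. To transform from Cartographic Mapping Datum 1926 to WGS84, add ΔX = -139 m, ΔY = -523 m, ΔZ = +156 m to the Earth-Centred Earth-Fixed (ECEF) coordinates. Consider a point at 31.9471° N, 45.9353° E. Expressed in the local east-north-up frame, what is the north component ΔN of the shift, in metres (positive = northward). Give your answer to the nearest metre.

At φ = 31.9471°, λ = 45.9353°: sin φ = 0.529136, cos φ = 0.848537, sin λ = 0.718555, cos λ = 0.695470.
ΔN = −sin φ cos λ·ΔX − sin φ sin λ·ΔY + cos φ·ΔZ = −(0.529136)(0.695470)(-139) − (0.529136)(0.718555)(-523) + (0.848537)(156) = 382.38 m.

ΔN = 382 m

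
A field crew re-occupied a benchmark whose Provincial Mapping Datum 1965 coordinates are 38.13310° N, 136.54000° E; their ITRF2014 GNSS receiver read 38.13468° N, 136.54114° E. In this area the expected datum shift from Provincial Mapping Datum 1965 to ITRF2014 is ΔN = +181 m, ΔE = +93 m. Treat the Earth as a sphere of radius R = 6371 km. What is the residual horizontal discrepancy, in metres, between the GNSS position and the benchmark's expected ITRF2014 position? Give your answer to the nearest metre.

Observed coordinate differences: Δφ = +0.00158°, Δλ = +0.00114°.
Converting to metres (1° lat = 111195 m, cos φ = 0.786578): observed ΔN = 175.7 m, observed ΔE = 99.7 m.
Subtracting the expected shift leaves a residual of 175.7 − (181) = -5.3 m north and 99.7 − (93) = 6.7 m east.
Residual distance = √((-5.3)² + 6.7²) = 8.6 m.

9 m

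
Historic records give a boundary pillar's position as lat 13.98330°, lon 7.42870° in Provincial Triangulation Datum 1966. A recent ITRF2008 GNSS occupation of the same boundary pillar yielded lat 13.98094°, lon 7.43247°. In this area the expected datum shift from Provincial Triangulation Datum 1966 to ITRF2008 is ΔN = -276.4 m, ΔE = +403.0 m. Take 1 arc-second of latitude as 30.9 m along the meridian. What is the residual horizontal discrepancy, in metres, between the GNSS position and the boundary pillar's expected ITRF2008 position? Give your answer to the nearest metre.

14 m

Observed coordinate differences: Δφ = -0.00236°, Δλ = +0.00377°.
Converting to metres (1° lat = 111240 m, cos φ = 0.970366): observed ΔN = -262.5 m, observed ΔE = 406.9 m.
Subtracting the expected shift leaves a residual of -262.5 − (-276.4) = 13.9 m north and 406.9 − (403.0) = 3.9 m east.
Residual distance = √(13.9² + 3.9²) = 14.4 m.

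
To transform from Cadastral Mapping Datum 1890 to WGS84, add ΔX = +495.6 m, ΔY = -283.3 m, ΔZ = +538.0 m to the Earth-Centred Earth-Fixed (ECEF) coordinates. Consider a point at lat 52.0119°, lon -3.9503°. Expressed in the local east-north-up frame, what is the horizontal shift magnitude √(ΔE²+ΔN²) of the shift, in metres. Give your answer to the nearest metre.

The local east axis at (φ, λ) is (−sin λ, cos λ, 0), so ΔE = −sin(-3.9503°)·495.6 + cos(-3.9503°)·(-283.3) = -248.48 m.
The local north axis is (−sin φ cos λ, −sin φ sin λ, cos φ), giving ΔN = -389.673 − 15.382 + 331.138 = -73.92 m.
Horizontal magnitude = √(ΔE² + ΔN²) = √((-248.48)² + (-73.92)²) = 259.25 m.

259 m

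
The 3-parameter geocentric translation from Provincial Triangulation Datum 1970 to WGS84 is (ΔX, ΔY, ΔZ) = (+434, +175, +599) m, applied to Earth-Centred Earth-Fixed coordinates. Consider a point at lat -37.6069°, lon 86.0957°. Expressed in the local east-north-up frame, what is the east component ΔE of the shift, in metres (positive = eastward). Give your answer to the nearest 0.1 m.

ΔE = -421.1 m

The local east axis at (φ, λ) is (−sin λ, cos λ, 0), so ΔE = −sin(86.0957°)·434 + cos(86.0957°)·175 = -421.08 m.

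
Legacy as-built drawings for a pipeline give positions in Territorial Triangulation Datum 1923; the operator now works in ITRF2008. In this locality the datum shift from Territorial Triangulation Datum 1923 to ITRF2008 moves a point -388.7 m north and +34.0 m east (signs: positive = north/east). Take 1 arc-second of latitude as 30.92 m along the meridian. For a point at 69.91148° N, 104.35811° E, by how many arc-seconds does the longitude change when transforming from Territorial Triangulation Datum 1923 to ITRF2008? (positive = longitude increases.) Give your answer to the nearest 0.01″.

At latitude 69.91148°, cos φ = 0.343472.
1″ of longitude at this latitude = 30.92 × cos φ = 10.6201 m, so Δλ = 34.0 / 10.6201 = 3.201″.

Δλ = 3.20″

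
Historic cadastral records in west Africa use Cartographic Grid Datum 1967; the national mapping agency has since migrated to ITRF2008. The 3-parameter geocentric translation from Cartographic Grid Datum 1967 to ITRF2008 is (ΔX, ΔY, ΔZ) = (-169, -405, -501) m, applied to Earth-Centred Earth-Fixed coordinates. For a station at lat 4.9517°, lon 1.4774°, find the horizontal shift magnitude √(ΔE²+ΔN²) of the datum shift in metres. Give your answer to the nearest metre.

At φ = 4.9517°, λ = 1.4774°: sin φ = 0.086316, cos φ = 0.996268, sin λ = 0.025783, cos λ = 0.999668.
ΔE = −sin λ·ΔX + cos λ·ΔY = −(0.025783)·(-169) + (0.999668)·(-405) = -400.51 m.
ΔN = −sin φ cos λ·ΔX − sin φ sin λ·ΔY + cos φ·ΔZ = −(0.086316)(0.999668)(-169) − (0.086316)(0.025783)(-405) + (0.996268)(-501) = -483.65 m.
Horizontal magnitude = √(ΔE² + ΔN²) = √((-400.51)² + (-483.65)²) = 627.95 m.

628 m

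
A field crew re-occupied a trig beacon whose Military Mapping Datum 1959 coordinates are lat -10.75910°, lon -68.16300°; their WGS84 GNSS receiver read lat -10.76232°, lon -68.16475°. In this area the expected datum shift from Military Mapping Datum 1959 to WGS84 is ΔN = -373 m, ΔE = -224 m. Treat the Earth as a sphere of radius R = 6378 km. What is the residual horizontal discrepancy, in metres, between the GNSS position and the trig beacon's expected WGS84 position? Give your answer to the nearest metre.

Observed coordinate differences: Δφ = -0.00322°, Δλ = -0.00175°.
Converting to metres (1° lat = 111317 m, cos φ = 0.982421): observed ΔN = -358.4 m, observed ΔE = -191.4 m.
Subtracting the expected shift leaves a residual of -358.4 − (-373) = 14.6 m north and -191.4 − (-224) = 32.6 m east.
Residual distance = √(14.6² + 32.6²) = 35.7 m.

36 m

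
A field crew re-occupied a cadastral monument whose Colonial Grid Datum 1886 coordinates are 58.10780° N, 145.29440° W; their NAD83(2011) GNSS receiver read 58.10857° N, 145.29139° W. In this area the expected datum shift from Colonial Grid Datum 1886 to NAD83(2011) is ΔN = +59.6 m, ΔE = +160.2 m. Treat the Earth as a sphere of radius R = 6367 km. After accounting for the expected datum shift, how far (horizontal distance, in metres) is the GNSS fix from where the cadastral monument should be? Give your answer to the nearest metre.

Observed coordinate differences: Δφ = +0.00077°, Δλ = +0.00301°.
Converting to metres (1° lat = 111125 m, cos φ = 0.528323): observed ΔN = 85.6 m, observed ΔE = 176.7 m.
Subtracting the expected shift leaves a residual of 85.6 − (59.6) = 26.0 m north and 176.7 − (160.2) = 16.5 m east.
Residual distance = √(26.0² + 16.5²) = 30.8 m.

31 m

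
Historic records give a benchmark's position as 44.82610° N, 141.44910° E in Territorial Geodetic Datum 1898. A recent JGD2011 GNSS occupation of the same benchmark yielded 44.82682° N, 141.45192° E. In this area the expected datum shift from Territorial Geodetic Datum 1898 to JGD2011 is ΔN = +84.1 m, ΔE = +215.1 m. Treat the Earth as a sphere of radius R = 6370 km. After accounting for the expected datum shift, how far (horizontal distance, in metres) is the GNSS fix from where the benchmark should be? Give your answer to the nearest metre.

8 m

Observed coordinate differences: Δφ = +0.00072°, Δλ = +0.00282°.
Converting to metres (1° lat = 111177 m, cos φ = 0.709250): observed ΔN = 80.0 m, observed ΔE = 222.4 m.
Subtracting the expected shift leaves a residual of 80.0 − (84.1) = -4.1 m north and 222.4 − (215.1) = 7.3 m east.
Residual distance = √((-4.1)² + 7.3²) = 8.3 m.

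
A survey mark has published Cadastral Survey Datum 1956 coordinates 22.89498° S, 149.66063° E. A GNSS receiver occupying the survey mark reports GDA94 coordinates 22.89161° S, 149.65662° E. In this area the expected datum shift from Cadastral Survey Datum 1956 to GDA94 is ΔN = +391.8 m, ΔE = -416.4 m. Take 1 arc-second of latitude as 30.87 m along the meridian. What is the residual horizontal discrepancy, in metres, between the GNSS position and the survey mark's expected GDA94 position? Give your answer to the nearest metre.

18 m

Observed coordinate differences: Δφ = +0.00337°, Δλ = -0.00401°.
Converting to metres (1° lat = 111132 m, cos φ = 0.921219): observed ΔN = 374.5 m, observed ΔE = -410.5 m.
Subtracting the expected shift leaves a residual of 374.5 − (391.8) = -17.3 m north and -410.5 − (-416.4) = 5.9 m east.
Residual distance = √((-17.3)² + 5.9²) = 18.3 m.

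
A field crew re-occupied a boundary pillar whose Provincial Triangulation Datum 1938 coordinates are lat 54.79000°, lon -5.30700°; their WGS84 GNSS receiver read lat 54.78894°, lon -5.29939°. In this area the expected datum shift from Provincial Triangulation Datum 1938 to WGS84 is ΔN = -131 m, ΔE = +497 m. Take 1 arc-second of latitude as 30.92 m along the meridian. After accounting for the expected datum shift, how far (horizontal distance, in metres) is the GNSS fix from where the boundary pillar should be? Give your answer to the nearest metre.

16 m

Observed coordinate differences: Δφ = -0.00106°, Δλ = +0.00761°.
Converting to metres (1° lat = 111312 m, cos φ = 0.576575): observed ΔN = -118.0 m, observed ΔE = 488.4 m.
Subtracting the expected shift leaves a residual of -118.0 − (-131) = 13.0 m north and 488.4 − (497) = -8.6 m east.
Residual distance = √(13.0² + (-8.6)²) = 15.6 m.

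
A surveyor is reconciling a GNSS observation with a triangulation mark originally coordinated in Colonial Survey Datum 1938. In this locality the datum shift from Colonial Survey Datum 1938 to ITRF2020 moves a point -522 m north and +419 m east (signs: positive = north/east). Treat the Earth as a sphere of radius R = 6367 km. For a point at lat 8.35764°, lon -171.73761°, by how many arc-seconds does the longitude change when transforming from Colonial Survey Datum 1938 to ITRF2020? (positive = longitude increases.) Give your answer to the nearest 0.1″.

Δλ = 13.7″

At latitude 8.35764°, cos φ = 0.989380.
One radian of longitude at latitude φ spans R cos φ, so Δλ = ΔE / (R cos φ) = 419.0 / (6367000 × 0.989380) = 6.6514e-05 rad = 13.720″.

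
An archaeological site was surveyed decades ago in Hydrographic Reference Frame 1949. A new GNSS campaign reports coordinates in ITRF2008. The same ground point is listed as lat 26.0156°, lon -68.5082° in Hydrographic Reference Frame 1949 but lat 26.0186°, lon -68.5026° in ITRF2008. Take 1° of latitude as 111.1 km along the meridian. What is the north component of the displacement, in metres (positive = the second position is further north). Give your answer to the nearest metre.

Δφ = 26.0186° − 26.0156° = +0.0030°; Δλ = -68.5026° − -68.5082° = +0.0056°.
ΔN = Δφ × 111100 = 333.3 m; ΔE = Δλ × 111100 × cos(26.0156°) = +0.0056 × 111100 × 0.898675 = 559.1 m.

ΔN = 333 m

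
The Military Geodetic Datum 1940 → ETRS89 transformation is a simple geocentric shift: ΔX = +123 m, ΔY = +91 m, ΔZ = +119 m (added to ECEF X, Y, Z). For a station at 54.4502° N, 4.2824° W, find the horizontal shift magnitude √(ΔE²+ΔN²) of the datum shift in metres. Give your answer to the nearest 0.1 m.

The local east axis at (φ, λ) is (−sin λ, cos λ, 0), so ΔE = −sin(-4.2824°)·123 + cos(-4.2824°)·91 = 99.93 m.
The local north axis is (−sin φ cos λ, −sin φ sin λ, cos φ), giving ΔN = -99.795 + 5.529 + 69.188 = -25.08 m.
Horizontal magnitude = √(ΔE² + ΔN²) = √(99.93² + (-25.08)²) = 103.03 m.

103.0 m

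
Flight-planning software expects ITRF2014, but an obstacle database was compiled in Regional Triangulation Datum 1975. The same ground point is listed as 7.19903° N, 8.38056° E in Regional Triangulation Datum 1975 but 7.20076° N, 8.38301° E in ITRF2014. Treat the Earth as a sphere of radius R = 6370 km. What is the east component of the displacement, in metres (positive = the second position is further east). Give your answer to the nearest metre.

Δφ = 7.20076° − 7.19903° = +0.00173°; Δλ = 8.38301° − 8.38056° = +0.00245°.
1° along a meridian = πR/180 = 111177 m.
ΔN = Δφ × 111177 = 192.3 m; ΔE = Δλ × 111177 × cos(7.19903°) = +0.00245 × 111177 × 0.992117 = 270.2 m.

ΔE = 270 m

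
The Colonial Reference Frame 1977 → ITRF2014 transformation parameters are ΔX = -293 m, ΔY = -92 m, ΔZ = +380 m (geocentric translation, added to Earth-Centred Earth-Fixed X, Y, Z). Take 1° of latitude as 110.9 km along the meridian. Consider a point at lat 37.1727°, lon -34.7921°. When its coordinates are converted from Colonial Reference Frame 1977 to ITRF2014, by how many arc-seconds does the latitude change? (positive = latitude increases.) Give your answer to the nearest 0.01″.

Δφ = 13.52″

sin φ = 0.604220, cos φ = 0.796818, sin λ = -0.570600, cos λ = 0.821228.
North component: ΔN = −sin φ cos λ·ΔX − sin φ sin λ·ΔY + cos φ·ΔZ = −(0.604220)(0.821228)(-293) − (0.604220)(-0.570600)(-92) + (0.796818)(380) = 416.46 m.
1° of latitude spans 110900 m, so Δφ = 416.46 / 110900 × 3600 = 13.519″.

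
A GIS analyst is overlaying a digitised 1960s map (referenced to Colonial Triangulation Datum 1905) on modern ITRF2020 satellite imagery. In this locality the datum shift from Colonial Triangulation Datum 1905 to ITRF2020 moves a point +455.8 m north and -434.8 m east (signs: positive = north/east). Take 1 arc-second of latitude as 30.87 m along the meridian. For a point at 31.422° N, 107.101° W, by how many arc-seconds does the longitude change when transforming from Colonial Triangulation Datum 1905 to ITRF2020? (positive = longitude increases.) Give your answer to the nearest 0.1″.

At latitude 31.422°, cos φ = 0.853351.
1″ of longitude at this latitude = 30.87 × cos φ = 26.3429 m, so Δλ = -434.8 / 26.3429 = -16.505″.

Δλ = -16.5″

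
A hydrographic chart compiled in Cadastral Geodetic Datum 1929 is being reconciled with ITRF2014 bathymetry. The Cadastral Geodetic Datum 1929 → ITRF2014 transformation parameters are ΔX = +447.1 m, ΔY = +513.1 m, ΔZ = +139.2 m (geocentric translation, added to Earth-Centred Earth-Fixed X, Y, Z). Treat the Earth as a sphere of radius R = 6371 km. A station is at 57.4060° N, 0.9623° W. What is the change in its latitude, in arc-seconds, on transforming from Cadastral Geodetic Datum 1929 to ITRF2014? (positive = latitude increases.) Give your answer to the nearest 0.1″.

Δφ = -9.5″

sin φ = 0.842509, cos φ = 0.538683, sin λ = -0.016795, cos λ = 0.999859.
North component: ΔN = −sin φ cos λ·ΔX − sin φ sin λ·ΔY + cos φ·ΔZ = −(0.842509)(0.999859)(447.1) − (0.842509)(-0.016795)(513.1) + (0.538683)(139.2) = -294.39 m.
1° of latitude spans πR/180 = 111195 m, so Δφ = -294.39 / 111195 × 3600 = -9.531″.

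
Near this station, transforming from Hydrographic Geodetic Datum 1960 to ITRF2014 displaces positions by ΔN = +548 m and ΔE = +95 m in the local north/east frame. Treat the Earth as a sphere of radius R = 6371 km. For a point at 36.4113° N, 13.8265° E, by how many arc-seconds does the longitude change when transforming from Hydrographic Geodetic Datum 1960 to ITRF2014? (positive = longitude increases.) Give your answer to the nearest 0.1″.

Δλ = 3.8″

At latitude 36.4113°, cos φ = 0.804777.
One radian of longitude at latitude φ spans R cos φ, so Δλ = ΔE / (R cos φ) = 95.0 / (6371000 × 0.804777) = 1.8529e-05 rad = 3.822″.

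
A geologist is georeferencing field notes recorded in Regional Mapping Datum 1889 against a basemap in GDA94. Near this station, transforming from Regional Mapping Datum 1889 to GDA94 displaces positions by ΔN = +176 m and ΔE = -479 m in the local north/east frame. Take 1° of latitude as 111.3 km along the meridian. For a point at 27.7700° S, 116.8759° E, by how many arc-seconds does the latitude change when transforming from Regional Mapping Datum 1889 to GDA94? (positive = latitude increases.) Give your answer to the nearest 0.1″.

Δφ = 5.7″

1° of latitude = 111.3 km, so Δφ = 176.0 / 111300 = 0.0015813° = 5.693″.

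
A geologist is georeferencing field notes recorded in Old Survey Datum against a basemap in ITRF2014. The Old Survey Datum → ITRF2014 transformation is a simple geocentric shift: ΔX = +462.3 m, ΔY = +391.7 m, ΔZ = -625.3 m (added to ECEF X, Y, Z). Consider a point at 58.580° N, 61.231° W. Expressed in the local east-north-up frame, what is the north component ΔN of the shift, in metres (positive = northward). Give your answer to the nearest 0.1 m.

ΔN = -222.8 m

At φ = 58.580°, λ = -61.231°: sin φ = 0.853369, cos φ = 0.521308, sin λ = -0.876567, cos λ = 0.481279.
ΔN = −sin φ cos λ·ΔX − sin φ sin λ·ΔY + cos φ·ΔZ = −(0.853369)(0.481279)(462.3) − (0.853369)(-0.876567)(391.7) + (0.521308)(-625.3) = -222.84 m.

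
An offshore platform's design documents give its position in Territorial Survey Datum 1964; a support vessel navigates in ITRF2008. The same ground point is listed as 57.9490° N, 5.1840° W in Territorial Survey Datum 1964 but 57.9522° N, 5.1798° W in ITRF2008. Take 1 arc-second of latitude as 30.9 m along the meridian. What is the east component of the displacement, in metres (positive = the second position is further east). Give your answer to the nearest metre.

Δφ = 57.9522° − 57.9490° = +0.0032°; Δλ = -5.1798° − -5.1840° = +0.0042°.
1° of latitude = 3600 × 30.90 = 111240 m.
ΔN = Δφ × 111240 = 356.0 m; ΔE = Δλ × 111240 × cos(57.9490°) = +0.0042 × 111240 × 0.530674 = 247.9 m.

ΔE = 248 m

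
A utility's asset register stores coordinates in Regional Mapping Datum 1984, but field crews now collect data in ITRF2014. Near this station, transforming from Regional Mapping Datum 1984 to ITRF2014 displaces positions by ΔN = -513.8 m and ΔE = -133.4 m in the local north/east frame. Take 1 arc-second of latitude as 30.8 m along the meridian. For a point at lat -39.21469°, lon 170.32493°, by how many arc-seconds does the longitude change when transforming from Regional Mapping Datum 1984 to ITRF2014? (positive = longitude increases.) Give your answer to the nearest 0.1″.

At latitude -39.21469°, cos φ = 0.774782.
1″ of longitude at this latitude = 30.80 × cos φ = 23.8633 m, so Δλ = -133.4 / 23.8633 = -5.590″.

Δλ = -5.6″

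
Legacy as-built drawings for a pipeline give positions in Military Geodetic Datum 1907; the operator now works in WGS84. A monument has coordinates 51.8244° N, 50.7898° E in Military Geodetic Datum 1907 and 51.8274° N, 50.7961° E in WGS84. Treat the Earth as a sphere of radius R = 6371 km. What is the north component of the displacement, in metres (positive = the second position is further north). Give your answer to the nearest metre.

Δφ = 51.8274° − 51.8244° = +0.0030°; Δλ = 50.7961° − 50.7898° = +0.0063°.
1° along a meridian = πR/180 = 111195 m.
ΔN = Δφ × 111195 = 333.6 m; ΔE = Δλ × 111195 × cos(51.8244°) = +0.0063 × 111195 × 0.618074 = 433.0 m.

ΔN = 334 m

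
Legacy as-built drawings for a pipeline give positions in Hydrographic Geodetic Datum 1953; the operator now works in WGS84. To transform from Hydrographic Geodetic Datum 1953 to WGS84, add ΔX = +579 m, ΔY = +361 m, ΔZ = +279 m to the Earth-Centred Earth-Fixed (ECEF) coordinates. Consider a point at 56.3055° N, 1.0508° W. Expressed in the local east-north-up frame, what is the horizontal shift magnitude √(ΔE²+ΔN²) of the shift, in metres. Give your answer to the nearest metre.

At φ = 56.3055°, λ = -1.0508°: sin φ = 0.832007, cos φ = 0.554765, sin λ = -0.018339, cos λ = 0.999832.
ΔE = −sin λ·ΔX + cos λ·ΔY = −(-0.018339)·(579) + (0.999832)·(361) = 371.56 m.
ΔN = −sin φ cos λ·ΔX − sin φ sin λ·ΔY + cos φ·ΔZ = −(0.832007)(0.999832)(579) − (0.832007)(-0.018339)(361) + (0.554765)(279) = -321.36 m.
Horizontal magnitude = √(ΔE² + ΔN²) = √(371.56² + (-321.36)²) = 491.25 m.

491 m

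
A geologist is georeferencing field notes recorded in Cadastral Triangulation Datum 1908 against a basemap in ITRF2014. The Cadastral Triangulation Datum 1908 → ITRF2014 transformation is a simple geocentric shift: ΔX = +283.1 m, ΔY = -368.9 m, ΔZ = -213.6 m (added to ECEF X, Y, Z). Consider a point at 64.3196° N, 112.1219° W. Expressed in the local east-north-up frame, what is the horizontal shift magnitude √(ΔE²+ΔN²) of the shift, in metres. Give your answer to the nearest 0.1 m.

503.6 m

The local east axis at (φ, λ) is (−sin λ, cos λ, 0), so ΔE = −sin(-112.1219°)·283.1 + cos(-112.1219°)·(-368.9) = 401.18 m.
The local north axis is (−sin φ cos λ, −sin φ sin λ, cos φ), giving ΔN = 96.079 − 307.988 − 92.564 = -304.47 m.
Horizontal magnitude = √(ΔE² + ΔN²) = √(401.18² + (-304.47)²) = 503.64 m.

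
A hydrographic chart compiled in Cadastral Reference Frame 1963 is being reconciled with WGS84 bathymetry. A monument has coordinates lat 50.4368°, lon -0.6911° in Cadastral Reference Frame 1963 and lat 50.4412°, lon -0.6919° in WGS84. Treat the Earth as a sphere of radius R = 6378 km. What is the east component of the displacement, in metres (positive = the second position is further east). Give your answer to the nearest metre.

Δφ = 50.4412° − 50.4368° = +0.0044°; Δλ = -0.6919° − -0.6911° = -0.0008°.
1° along a meridian = πR/180 = 111317 m.
ΔN = Δφ × 111317 = 489.8 m; ΔE = Δλ × 111317 × cos(50.4368°) = -0.0008 × 111317 × 0.636929 = -56.7 m.

ΔE = -57 m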